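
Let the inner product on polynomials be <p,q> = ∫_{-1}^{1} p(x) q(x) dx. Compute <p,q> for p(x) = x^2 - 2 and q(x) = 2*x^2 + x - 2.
<p,q> = 24/5

Expand the product: p(x)·q(x) = 2*x^4 + x^3 - 6*x^2 - 2*x + 4.
∫_{-1}^{1} of each monomial x^k gives [2/(k+1) if k even, 0 if k odd]. Integrating term-by-term (or equivalently evaluating the antiderivative F(x) = 2*x^5/5 + x^4/4 - 2*x^3 - x^2 + 4*x at the endpoints):
  F(1) − F(−1) = 33/20 − (-63/20) = 24/5.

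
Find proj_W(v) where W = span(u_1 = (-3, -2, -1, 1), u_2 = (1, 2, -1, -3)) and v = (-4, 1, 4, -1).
proj_W(v) = (-1, -2/3, -1/3, 1/3)

Set up U = [u_1 | ... | u_2] ∈ R^(4×2). The projector onto W = col(U) is P = U (U^T U)^(-1) U^T.
Compute U^T U =
  [15, -9]
  [-9, 15],
and U^T v = (5, -3).
Solve U^T U · c = U^T v for the coefficients: c = (1/3, 0). The projection is proj_W(v) = U c.
Check: (v - proj_W(v)) · u_1 = 0  (should be 0).
Check: (v - proj_W(v)) · u_2 = 0  (should be 0).
Result: proj_W(v) = (-1, -2/3, -1/3, 1/3).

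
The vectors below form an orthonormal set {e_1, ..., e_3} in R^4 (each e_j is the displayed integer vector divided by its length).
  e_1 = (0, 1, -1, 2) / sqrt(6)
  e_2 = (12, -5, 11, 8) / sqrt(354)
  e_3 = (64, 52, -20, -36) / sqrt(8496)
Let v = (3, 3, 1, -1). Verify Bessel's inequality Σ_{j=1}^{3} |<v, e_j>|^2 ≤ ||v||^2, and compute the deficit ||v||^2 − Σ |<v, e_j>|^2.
Σ |<v, e_j>|^2 = 155/9; ||v||^2 = 20; deficit = 25/9

Write each e_j = u_j / sqrt(<u_j, u_j>) where u_j is the displayed integer vector. Then <v, e_j> = <v, u_j> / sqrt(<u_j, u_j>), so |<v, e_j>|^2 = <v, u_j>^2 / <u_j, u_j>.
Coefficients: <v, e_1> = 0/sqrt(6), <v, e_2> = 24/sqrt(354), <v, e_3> = 364/sqrt(8496).
Square and sum: Σ |<v, e_j>|^2 = 155/9.
Compute ||v||^2 = v·v = 20.
Deficit = 20 − 155/9 = 25/9 ≥ 0, confirming Bessel's inequality. (The deficit equals ||v − Σ <v,e_j> e_j||^2, the squared distance from v to span{e_j}.)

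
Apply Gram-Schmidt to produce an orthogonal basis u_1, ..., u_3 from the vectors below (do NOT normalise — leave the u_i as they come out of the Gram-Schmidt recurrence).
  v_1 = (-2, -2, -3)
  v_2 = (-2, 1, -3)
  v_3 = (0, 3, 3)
Orthogonal basis:
  u_1 = (-2, -2, -3)
  u_2 = (-12/17, 39/17, -18/17)
  u_3 = (-18/13, 0, 12/13)

Apply the Gram-Schmidt recurrence
  u_1 = v_1
  u_i = v_i − Σ_{j<i} ((v_i · u_j) / (u_j · u_j)) · u_j.

Step by step this gives:
  u_1 = (-2, -2, -3)
  u_2 = (-12/17, 39/17, -18/17)
  u_3 = (-18/13, 0, 12/13)

Orthogonality check:
  u_2 · u_1 = 0 (should be 0)
  u_3 · u_1 = 0 (should be 0)
  u_3 · u_2 = 0 (should be 0)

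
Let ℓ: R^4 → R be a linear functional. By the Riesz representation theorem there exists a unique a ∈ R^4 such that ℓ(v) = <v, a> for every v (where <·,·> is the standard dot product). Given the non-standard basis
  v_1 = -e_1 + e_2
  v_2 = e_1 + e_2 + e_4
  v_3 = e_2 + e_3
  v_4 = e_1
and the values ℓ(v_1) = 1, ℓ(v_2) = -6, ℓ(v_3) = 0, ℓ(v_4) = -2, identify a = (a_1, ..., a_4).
a = (-2, -1, 1, -3)

Write a = (a_1, ..., a_4) in the standard basis. For each basis vector v_i, ℓ(v_i) = <v_i, a> is a linear equation in the a_j's. Collect the n equations into a matrix system V a = ℓ, where row i of V is v_i (expressed in the standard basis). Since V is invertible (lower-triangular with 1s on the diagonal, up to permutation), solve by back-substitution:
  V =
[[-1, 1, 0, 0],
 [1, 1, 0, 1],
 [0, 1, 1, 0],
 [1, 0, 0, 0]]
  V a = (1, -6, 0, -2)
Solving gives a = (-2, -1, 1, -3).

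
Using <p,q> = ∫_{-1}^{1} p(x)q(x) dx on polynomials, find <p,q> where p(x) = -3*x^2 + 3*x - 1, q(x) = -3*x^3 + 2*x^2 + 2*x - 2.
<p,q> = 14/3

Expand the product: p(x)·q(x) = 9*x^5 - 15*x^4 + 3*x^3 + 10*x^2 - 8*x + 2.
∫_{-1}^{1} of each monomial x^k gives [2/(k+1) if k even, 0 if k odd]. Integrating term-by-term (or equivalently evaluating the antiderivative F(x) = 3*x^6/2 - 3*x^5 + 3*x^4/4 + 10*x^3/3 - 4*x^2 + 2*x at the endpoints):
  F(1) − F(−1) = 7/12 − (-49/12) = 14/3.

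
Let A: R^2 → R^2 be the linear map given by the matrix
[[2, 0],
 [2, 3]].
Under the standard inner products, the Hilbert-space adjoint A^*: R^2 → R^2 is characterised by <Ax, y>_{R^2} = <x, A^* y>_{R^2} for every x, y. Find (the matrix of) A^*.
A^* = A^T =
[[2, 2],
 [0, 3]]

For real matrices with standard dot products, the defining identity <Ax, y> = <x, A^* y> gives (Ax)^T y = x^T (A^*) y, i.e. x^T A^T y = x^T (A^*) y. Since this holds for all x, y, we must have A^* = A^T. Therefore
A^* =
[[2, 2],
 [0, 3]].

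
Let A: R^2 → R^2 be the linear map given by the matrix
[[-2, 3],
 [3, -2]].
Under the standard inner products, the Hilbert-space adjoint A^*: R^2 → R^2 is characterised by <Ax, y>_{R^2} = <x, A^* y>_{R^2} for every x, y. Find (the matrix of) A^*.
A^* = A^T =
[[-2, 3],
 [3, -2]]

For real matrices with standard dot products, the defining identity <Ax, y> = <x, A^* y> gives (Ax)^T y = x^T (A^*) y, i.e. x^T A^T y = x^T (A^*) y. Since this holds for all x, y, we must have A^* = A^T. Therefore
A^* =
[[-2, 3],
 [3, -2]].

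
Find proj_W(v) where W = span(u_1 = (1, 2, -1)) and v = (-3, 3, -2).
proj_W(v) = (5/6, 5/3, -5/6)

Set up U = [u_1 | ... | u_1] ∈ R^(3×1). The projector onto W = col(U) is P = U (U^T U)^(-1) U^T.
Compute U^T U =
  [6],
and U^T v = (5).
Solve U^T U · c = U^T v for the coefficients: c = (5/6). The projection is proj_W(v) = U c.
Check: (v - proj_W(v)) · u_1 = 0  (should be 0).
Result: proj_W(v) = (5/6, 5/3, -5/6).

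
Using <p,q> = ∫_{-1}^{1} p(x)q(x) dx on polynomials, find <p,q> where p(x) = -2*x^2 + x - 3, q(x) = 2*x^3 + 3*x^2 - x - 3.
<p,q> = 206/15

Expand the product: p(x)·q(x) = -4*x^5 - 4*x^4 - x^3 - 4*x^2 + 9.
∫_{-1}^{1} of each monomial x^k gives [2/(k+1) if k even, 0 if k odd]. Integrating term-by-term (or equivalently evaluating the antiderivative F(x) = -2*x^6/3 - 4*x^5/5 - x^4/4 - 4*x^3/3 + 9*x at the endpoints):
  F(1) − F(−1) = 119/20 − (-467/60) = 206/15.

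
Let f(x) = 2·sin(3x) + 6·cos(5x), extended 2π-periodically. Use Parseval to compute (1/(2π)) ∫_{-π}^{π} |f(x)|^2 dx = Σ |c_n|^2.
Σ |c_n|^2 = 20

Expand |f|^2 and use orthogonality of {sin(nx), cos(mx)} on [-π, π]:
  ∫_{-π}^{π} sin(nx)^2 dx = π, ∫ cos(mx)^2 dx = π, and cross terms integrate to 0.
So ∫_{-π}^{π} f(x)^2 dx = 2^2 · π + 6^2 · π = (4 + 36)π.
Divide by 2π: (4 + 36)/2 = 20.
By Parseval, this equals Σ |c_n|^2.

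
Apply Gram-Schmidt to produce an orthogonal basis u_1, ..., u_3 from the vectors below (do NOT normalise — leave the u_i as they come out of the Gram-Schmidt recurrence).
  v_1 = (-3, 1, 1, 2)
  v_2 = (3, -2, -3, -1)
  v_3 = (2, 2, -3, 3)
Orthogonal basis:
  u_1 = (-3, 1, 1, 2)
  u_2 = (-1/5, -14/15, -29/15, 17/15)
  u_3 = (181/89, 281/89, -60/89, 161/89)

Apply the Gram-Schmidt recurrence
  u_1 = v_1
  u_i = v_i − Σ_{j<i} ((v_i · u_j) / (u_j · u_j)) · u_j.

Step by step this gives:
  u_1 = (-3, 1, 1, 2)
  u_2 = (-1/5, -14/15, -29/15, 17/15)
  u_3 = (181/89, 281/89, -60/89, 161/89)

Orthogonality check:
  u_2 · u_1 = 0 (should be 0)
  u_3 · u_1 = 0 (should be 0)
  u_3 · u_2 = 0 (should be 0)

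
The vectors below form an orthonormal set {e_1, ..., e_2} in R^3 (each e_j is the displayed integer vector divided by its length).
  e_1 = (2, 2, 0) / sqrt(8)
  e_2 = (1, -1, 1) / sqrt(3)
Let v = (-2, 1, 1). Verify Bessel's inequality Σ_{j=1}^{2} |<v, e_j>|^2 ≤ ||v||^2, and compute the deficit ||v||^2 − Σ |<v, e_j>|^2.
Σ |<v, e_j>|^2 = 11/6; ||v||^2 = 6; deficit = 25/6

Write each e_j = u_j / sqrt(<u_j, u_j>) where u_j is the displayed integer vector. Then <v, e_j> = <v, u_j> / sqrt(<u_j, u_j>), so |<v, e_j>|^2 = <v, u_j>^2 / <u_j, u_j>.
Coefficients: <v, e_1> = -2/sqrt(8), <v, e_2> = -2/sqrt(3).
Square and sum: Σ |<v, e_j>|^2 = 11/6.
Compute ||v||^2 = v·v = 6.
Deficit = 6 − 11/6 = 25/6 ≥ 0, confirming Bessel's inequality. (The deficit equals ||v − Σ <v,e_j> e_j||^2, the squared distance from v to span{e_j}.)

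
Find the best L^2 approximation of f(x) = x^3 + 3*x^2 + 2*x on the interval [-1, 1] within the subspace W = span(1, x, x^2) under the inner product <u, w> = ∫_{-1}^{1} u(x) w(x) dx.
g(x) = 3*x^2 + 13*x/5

The best approximation g ∈ W is the orthogonal projection of f onto W. Writing g = a_0 + a_1 x + a_2 x^2, the coefficients solve the normal equations G · a = b where
  G_{ij} = <φ_i, φ_j> and b_i = <f, φ_i>, with φ_0 = 1, φ_1 = x, φ_2 = x^2.
G =
  [2, 0, 2/3]
  [0, 2/3, 0]
  [2/3, 0, 2/5],
b = (2, 26/15, 6/5).
Solving gives a_0 = 0, a_1 = 13/5, a_2 = 3, so
  g(x) = 3*x^2 + 13*x/5.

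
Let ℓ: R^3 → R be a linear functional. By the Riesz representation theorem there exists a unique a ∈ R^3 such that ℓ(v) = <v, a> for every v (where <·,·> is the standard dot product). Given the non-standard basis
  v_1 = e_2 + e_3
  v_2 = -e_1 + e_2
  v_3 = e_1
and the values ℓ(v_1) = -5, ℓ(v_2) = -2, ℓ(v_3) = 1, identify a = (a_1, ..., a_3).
a = (1, -1, -4)

Write a = (a_1, ..., a_3) in the standard basis. For each basis vector v_i, ℓ(v_i) = <v_i, a> is a linear equation in the a_j's. Collect the n equations into a matrix system V a = ℓ, where row i of V is v_i (expressed in the standard basis). Since V is invertible (lower-triangular with 1s on the diagonal, up to permutation), solve by back-substitution:
  V =
[[0, 1, 1],
 [-1, 1, 0],
 [1, 0, 0]]
  V a = (-5, -2, 1)
Solving gives a = (1, -1, -4).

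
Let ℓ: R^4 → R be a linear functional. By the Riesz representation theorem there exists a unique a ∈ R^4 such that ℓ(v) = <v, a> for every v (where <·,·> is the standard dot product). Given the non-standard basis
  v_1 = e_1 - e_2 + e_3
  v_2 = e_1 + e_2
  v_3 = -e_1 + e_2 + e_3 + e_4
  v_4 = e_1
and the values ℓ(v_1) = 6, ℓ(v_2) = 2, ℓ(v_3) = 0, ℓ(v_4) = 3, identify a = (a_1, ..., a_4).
a = (3, -1, 2, 2)

Write a = (a_1, ..., a_4) in the standard basis. For each basis vector v_i, ℓ(v_i) = <v_i, a> is a linear equation in the a_j's. Collect the n equations into a matrix system V a = ℓ, where row i of V is v_i (expressed in the standard basis). Since V is invertible (lower-triangular with 1s on the diagonal, up to permutation), solve by back-substitution:
  V =
[[1, -1, 1, 0],
 [1, 1, 0, 0],
 [-1, 1, 1, 1],
 [1, 0, 0, 0]]
  V a = (6, 2, 0, 3)
Solving gives a = (3, -1, 2, 2).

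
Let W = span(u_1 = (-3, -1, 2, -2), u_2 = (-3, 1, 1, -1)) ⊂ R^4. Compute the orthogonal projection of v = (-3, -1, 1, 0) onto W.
proj_W(v) = (-9/4, -1/4, 5/4, -5/4)

Set up U = [u_1 | ... | u_2] ∈ R^(4×2). The projector onto W = col(U) is P = U (U^T U)^(-1) U^T.
Compute U^T U =
  [18, 12]
  [12, 12],
and U^T v = (12, 9).
Solve U^T U · c = U^T v for the coefficients: c = (1/2, 1/4). The projection is proj_W(v) = U c.
Check: (v - proj_W(v)) · u_1 = 0  (should be 0).
Check: (v - proj_W(v)) · u_2 = 0  (should be 0).
Result: proj_W(v) = (-9/4, -1/4, 5/4, -5/4).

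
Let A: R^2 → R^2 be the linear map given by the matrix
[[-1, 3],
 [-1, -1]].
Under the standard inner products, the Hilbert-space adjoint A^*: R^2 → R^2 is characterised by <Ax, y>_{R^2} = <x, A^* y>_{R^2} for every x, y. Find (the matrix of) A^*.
A^* = A^T =
[[-1, -1],
 [3, -1]]

For real matrices with standard dot products, the defining identity <Ax, y> = <x, A^* y> gives (Ax)^T y = x^T (A^*) y, i.e. x^T A^T y = x^T (A^*) y. Since this holds for all x, y, we must have A^* = A^T. Therefore
A^* =
[[-1, -1],
 [3, -1]].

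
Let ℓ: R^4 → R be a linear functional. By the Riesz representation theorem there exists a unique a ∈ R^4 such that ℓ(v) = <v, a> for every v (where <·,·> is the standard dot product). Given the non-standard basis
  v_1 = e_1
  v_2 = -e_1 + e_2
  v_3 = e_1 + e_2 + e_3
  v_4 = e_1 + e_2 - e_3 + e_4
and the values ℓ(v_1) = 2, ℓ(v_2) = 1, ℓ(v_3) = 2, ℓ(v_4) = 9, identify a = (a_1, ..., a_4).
a = (2, 3, -3, 1)

Write a = (a_1, ..., a_4) in the standard basis. For each basis vector v_i, ℓ(v_i) = <v_i, a> is a linear equation in the a_j's. Collect the n equations into a matrix system V a = ℓ, where row i of V is v_i (expressed in the standard basis). Since V is invertible (lower-triangular with 1s on the diagonal, up to permutation), solve by back-substitution:
  V =
[[1, 0, 0, 0],
 [-1, 1, 0, 0],
 [1, 1, 1, 0],
 [1, 1, -1, 1]]
  V a = (2, 1, 2, 9)
Solving gives a = (2, 3, -3, 1).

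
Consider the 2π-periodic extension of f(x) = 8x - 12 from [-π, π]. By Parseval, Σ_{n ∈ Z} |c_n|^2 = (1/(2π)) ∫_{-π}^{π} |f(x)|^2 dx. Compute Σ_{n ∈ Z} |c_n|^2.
Σ |c_n|^2 = 64π^2/3 + 144

Expand and integrate term by term over [-π, π]:
  ∫ (8x)^2 dx = 64·(2π^3/3); ∫ 2·8·(-12)·x dx = 0 (odd integrand); ∫ (-12)^2 dx = 144·2π.
So (1/(2π)) ∫_{-π}^{π} (8x - 12)^2 dx = 64π^2/3 + 144 = 64π^2/3 + 144.
Parseval ⇒ Σ |c_n|^2 = 64π^2/3 + 144.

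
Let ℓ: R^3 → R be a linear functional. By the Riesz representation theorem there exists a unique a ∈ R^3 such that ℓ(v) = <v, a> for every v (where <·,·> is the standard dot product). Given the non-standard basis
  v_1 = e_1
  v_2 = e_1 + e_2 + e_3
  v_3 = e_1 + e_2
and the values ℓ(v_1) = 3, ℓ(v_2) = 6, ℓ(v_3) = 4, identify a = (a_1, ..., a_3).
a = (3, 1, 2)

Write a = (a_1, ..., a_3) in the standard basis. For each basis vector v_i, ℓ(v_i) = <v_i, a> is a linear equation in the a_j's. Collect the n equations into a matrix system V a = ℓ, where row i of V is v_i (expressed in the standard basis). Since V is invertible (lower-triangular with 1s on the diagonal, up to permutation), solve by back-substitution:
  V =
[[1, 0, 0],
 [1, 1, 1],
 [1, 1, 0]]
  V a = (3, 6, 4)
Solving gives a = (3, 1, 2).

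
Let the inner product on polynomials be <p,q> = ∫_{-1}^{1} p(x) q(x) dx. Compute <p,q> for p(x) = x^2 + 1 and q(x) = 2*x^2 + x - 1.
<p,q> = -8/15

Expand the product: p(x)·q(x) = 2*x^4 + x^3 + x^2 + x - 1.
∫_{-1}^{1} of each monomial x^k gives [2/(k+1) if k even, 0 if k odd]. Integrating term-by-term (or equivalently evaluating the antiderivative F(x) = 2*x^5/5 + x^4/4 + x^3/3 + x^2/2 - x at the endpoints):
  F(1) − F(−1) = 29/60 − (61/60) = -8/15.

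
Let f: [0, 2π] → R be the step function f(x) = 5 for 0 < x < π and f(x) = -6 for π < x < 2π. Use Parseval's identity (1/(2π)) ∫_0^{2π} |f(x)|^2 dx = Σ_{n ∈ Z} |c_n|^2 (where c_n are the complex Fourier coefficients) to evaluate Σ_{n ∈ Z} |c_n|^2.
Σ |c_n|^2 = 61/2

Parseval equates the L^2 energy of f (normalised by 1/(2π)) with the ℓ^2 sum of its Fourier coefficients: (1/(2π)) ∫_0^{2π} |f|^2 = Σ |c_n|^2.
Compute the left side: (1/(2π)) [∫_0^π 5^2 dx + ∫_π^{2π} (-6)^2 dx] = (1/(2π)) · (25π + 36π) = (25 + 36)/2 = 61/2.
So Σ_{n ∈ Z} |c_n|^2 = 61/2.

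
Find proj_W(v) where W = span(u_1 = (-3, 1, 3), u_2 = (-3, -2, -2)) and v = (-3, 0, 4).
proj_W(v) = (-531/161, 180/161, 536/161)

Set up U = [u_1 | ... | u_2] ∈ R^(3×2). The projector onto W = col(U) is P = U (U^T U)^(-1) U^T.
Compute U^T U =
  [19, 1]
  [1, 17],
and U^T v = (21, 1).
Solve U^T U · c = U^T v for the coefficients: c = (178/161, -1/161). The projection is proj_W(v) = U c.
Check: (v - proj_W(v)) · u_1 = 0  (should be 0).
Check: (v - proj_W(v)) · u_2 = 0  (should be 0).
Result: proj_W(v) = (-531/161, 180/161, 536/161).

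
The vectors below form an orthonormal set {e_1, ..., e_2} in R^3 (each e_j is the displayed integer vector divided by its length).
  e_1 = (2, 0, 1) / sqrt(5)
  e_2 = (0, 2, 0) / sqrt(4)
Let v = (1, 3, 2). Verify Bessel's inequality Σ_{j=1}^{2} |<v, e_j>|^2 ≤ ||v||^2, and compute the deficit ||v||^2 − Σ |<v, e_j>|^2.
Σ |<v, e_j>|^2 = 61/5; ||v||^2 = 14; deficit = 9/5

Write each e_j = u_j / sqrt(<u_j, u_j>) where u_j is the displayed integer vector. Then <v, e_j> = <v, u_j> / sqrt(<u_j, u_j>), so |<v, e_j>|^2 = <v, u_j>^2 / <u_j, u_j>.
Coefficients: <v, e_1> = 4/sqrt(5), <v, e_2> = 6/sqrt(4).
Square and sum: Σ |<v, e_j>|^2 = 61/5.
Compute ||v||^2 = v·v = 14.
Deficit = 14 − 61/5 = 9/5 ≥ 0, confirming Bessel's inequality. (The deficit equals ||v − Σ <v,e_j> e_j||^2, the squared distance from v to span{e_j}.)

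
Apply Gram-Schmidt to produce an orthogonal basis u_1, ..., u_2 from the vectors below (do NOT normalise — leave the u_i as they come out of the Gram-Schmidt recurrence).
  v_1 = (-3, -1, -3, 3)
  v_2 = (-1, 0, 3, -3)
Orthogonal basis:
  u_1 = (-3, -1, -3, 3)
  u_2 = (-73/28, -15/28, 39/28, -39/28)

Apply the Gram-Schmidt recurrence
  u_1 = v_1
  u_i = v_i − Σ_{j<i} ((v_i · u_j) / (u_j · u_j)) · u_j.

Step by step this gives:
  u_1 = (-3, -1, -3, 3)
  u_2 = (-73/28, -15/28, 39/28, -39/28)

Orthogonality check:
  u_2 · u_1 = 0 (should be 0)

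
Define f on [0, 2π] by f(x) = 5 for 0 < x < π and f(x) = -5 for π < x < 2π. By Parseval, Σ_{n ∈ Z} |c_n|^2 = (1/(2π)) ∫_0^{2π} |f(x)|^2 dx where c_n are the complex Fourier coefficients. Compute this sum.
Σ |c_n|^2 = 25

Parseval equates the L^2 energy of f (normalised by 1/(2π)) with the ℓ^2 sum of its Fourier coefficients: (1/(2π)) ∫_0^{2π} |f|^2 = Σ |c_n|^2.
Compute the left side: (1/(2π)) [∫_0^π 5^2 dx + ∫_π^{2π} (-5)^2 dx] = (1/(2π)) · (25π + 25π) = (25 + 25)/2 = 25.
So Σ_{n ∈ Z} |c_n|^2 = 25.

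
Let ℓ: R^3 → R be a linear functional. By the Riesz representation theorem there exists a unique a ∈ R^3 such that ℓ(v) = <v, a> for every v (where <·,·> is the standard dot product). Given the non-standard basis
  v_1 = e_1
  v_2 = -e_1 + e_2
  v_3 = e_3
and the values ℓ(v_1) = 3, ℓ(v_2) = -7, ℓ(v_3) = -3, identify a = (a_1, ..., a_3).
a = (3, -4, -3)

Write a = (a_1, ..., a_3) in the standard basis. For each basis vector v_i, ℓ(v_i) = <v_i, a> is a linear equation in the a_j's. Collect the n equations into a matrix system V a = ℓ, where row i of V is v_i (expressed in the standard basis). Since V is invertible (lower-triangular with 1s on the diagonal, up to permutation), solve by back-substitution:
  V =
[[1, 0, 0],
 [-1, 1, 0],
 [0, 0, 1]]
  V a = (3, -7, -3)
Solving gives a = (3, -4, -3).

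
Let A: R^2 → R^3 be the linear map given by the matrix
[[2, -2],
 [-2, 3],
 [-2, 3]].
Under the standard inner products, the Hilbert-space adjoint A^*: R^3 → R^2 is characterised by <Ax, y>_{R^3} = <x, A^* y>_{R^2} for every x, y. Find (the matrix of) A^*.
A^* = A^T =
[[2, -2, -2],
 [-2, 3, 3]]

For real matrices with standard dot products, the defining identity <Ax, y> = <x, A^* y> gives (Ax)^T y = x^T (A^*) y, i.e. x^T A^T y = x^T (A^*) y. Since this holds for all x, y, we must have A^* = A^T. Therefore
A^* =
[[2, -2, -2],
 [-2, 3, 3]].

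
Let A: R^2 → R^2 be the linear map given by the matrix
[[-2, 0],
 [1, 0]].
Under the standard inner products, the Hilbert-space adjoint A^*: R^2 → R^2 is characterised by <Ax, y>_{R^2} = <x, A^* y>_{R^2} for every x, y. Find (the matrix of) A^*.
A^* = A^T =
[[-2, 1],
 [0, 0]]

For real matrices with standard dot products, the defining identity <Ax, y> = <x, A^* y> gives (Ax)^T y = x^T (A^*) y, i.e. x^T A^T y = x^T (A^*) y. Since this holds for all x, y, we must have A^* = A^T. Therefore
A^* =
[[-2, 1],
 [0, 0]].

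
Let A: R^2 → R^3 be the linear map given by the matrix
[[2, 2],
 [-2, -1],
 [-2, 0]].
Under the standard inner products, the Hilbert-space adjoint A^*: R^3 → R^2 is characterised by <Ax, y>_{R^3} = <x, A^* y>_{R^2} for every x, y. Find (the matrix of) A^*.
A^* = A^T =
[[2, -2, -2],
 [2, -1, 0]]

For real matrices with standard dot products, the defining identity <Ax, y> = <x, A^* y> gives (Ax)^T y = x^T (A^*) y, i.e. x^T A^T y = x^T (A^*) y. Since this holds for all x, y, we must have A^* = A^T. Therefore
A^* =
[[2, -2, -2],
 [2, -1, 0]].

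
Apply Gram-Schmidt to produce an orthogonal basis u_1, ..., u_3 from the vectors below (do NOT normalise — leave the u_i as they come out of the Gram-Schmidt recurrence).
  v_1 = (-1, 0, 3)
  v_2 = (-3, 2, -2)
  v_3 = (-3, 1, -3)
Orthogonal basis:
  u_1 = (-1, 0, 3)
  u_2 = (-33/10, 2, -11/10)
  u_3 = (-78/161, -143/161, -26/161)

Apply the Gram-Schmidt recurrence
  u_1 = v_1
  u_i = v_i − Σ_{j<i} ((v_i · u_j) / (u_j · u_j)) · u_j.

Step by step this gives:
  u_1 = (-1, 0, 3)
  u_2 = (-33/10, 2, -11/10)
  u_3 = (-78/161, -143/161, -26/161)

Orthogonality check:
  u_2 · u_1 = 0 (should be 0)
  u_3 · u_1 = 0 (should be 0)
  u_3 · u_2 = 0 (should be 0)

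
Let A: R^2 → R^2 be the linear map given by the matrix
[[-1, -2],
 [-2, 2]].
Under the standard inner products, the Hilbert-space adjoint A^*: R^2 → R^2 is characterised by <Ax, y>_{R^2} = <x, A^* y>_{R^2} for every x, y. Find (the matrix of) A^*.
A^* = A^T =
[[-1, -2],
 [-2, 2]]

For real matrices with standard dot products, the defining identity <Ax, y> = <x, A^* y> gives (Ax)^T y = x^T (A^*) y, i.e. x^T A^T y = x^T (A^*) y. Since this holds for all x, y, we must have A^* = A^T. Therefore
A^* =
[[-1, -2],
 [-2, 2]].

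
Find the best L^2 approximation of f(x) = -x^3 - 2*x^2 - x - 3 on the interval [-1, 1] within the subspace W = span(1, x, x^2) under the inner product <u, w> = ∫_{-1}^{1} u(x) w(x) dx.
g(x) = -2*x^2 - 8*x/5 - 3

The best approximation g ∈ W is the orthogonal projection of f onto W. Writing g = a_0 + a_1 x + a_2 x^2, the coefficients solve the normal equations G · a = b where
  G_{ij} = <φ_i, φ_j> and b_i = <f, φ_i>, with φ_0 = 1, φ_1 = x, φ_2 = x^2.
G =
  [2, 0, 2/3]
  [0, 2/3, 0]
  [2/3, 0, 2/5],
b = (-22/3, -16/15, -14/5).
Solving gives a_0 = -3, a_1 = -8/5, a_2 = -2, so
  g(x) = -2*x^2 - 8*x/5 - 3.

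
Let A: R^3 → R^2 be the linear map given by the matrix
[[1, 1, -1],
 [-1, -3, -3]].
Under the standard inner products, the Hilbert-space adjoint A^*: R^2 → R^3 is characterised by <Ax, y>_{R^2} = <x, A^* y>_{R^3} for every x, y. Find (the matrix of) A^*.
A^* = A^T =
[[1, -1],
 [1, -3],
 [-1, -3]]

For real matrices with standard dot products, the defining identity <Ax, y> = <x, A^* y> gives (Ax)^T y = x^T (A^*) y, i.e. x^T A^T y = x^T (A^*) y. Since this holds for all x, y, we must have A^* = A^T. Therefore
A^* =
[[1, -1],
 [1, -3],
 [-1, -3]].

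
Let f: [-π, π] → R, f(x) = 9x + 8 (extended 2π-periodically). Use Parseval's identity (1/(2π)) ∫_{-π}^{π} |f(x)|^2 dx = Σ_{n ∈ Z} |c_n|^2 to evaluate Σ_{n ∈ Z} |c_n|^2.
Σ |c_n|^2 = 27π^2 + 64

Expand and integrate term by term over [-π, π]:
  ∫ (9x)^2 dx = 81·(2π^3/3); ∫ 2·9·(8)·x dx = 0 (odd integrand); ∫ 8^2 dx = 64·2π.
So (1/(2π)) ∫_{-π}^{π} (9x + 8)^2 dx = 81π^2/3 + 64 = 27π^2 + 64.
Parseval ⇒ Σ |c_n|^2 = 27π^2 + 64.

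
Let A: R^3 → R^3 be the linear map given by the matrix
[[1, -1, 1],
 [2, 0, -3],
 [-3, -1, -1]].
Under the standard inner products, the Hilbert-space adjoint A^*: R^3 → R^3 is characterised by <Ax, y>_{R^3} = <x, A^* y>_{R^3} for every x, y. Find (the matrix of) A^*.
A^* = A^T =
[[1, 2, -3],
 [-1, 0, -1],
 [1, -3, -1]]

For real matrices with standard dot products, the defining identity <Ax, y> = <x, A^* y> gives (Ax)^T y = x^T (A^*) y, i.e. x^T A^T y = x^T (A^*) y. Since this holds for all x, y, we must have A^* = A^T. Therefore
A^* =
[[1, 2, -3],
 [-1, 0, -1],
 [1, -3, -1]].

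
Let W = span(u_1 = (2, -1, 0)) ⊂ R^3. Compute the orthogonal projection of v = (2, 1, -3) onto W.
proj_W(v) = (6/5, -3/5, 0)

Set up U = [u_1 | ... | u_1] ∈ R^(3×1). The projector onto W = col(U) is P = U (U^T U)^(-1) U^T.
Compute U^T U =
  [5],
and U^T v = (3).
Solve U^T U · c = U^T v for the coefficients: c = (3/5). The projection is proj_W(v) = U c.
Check: (v - proj_W(v)) · u_1 = 0  (should be 0).
Result: proj_W(v) = (6/5, -3/5, 0).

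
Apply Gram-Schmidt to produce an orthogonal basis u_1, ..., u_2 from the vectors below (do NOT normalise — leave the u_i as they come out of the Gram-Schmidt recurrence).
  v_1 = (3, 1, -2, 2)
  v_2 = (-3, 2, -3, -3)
Orthogonal basis:
  u_1 = (3, 1, -2, 2)
  u_2 = (-11/6, 43/18, -34/9, -20/9)

Apply the Gram-Schmidt recurrence
  u_1 = v_1
  u_i = v_i − Σ_{j<i} ((v_i · u_j) / (u_j · u_j)) · u_j.

Step by step this gives:
  u_1 = (3, 1, -2, 2)
  u_2 = (-11/6, 43/18, -34/9, -20/9)

Orthogonality check:
  u_2 · u_1 = 0 (should be 0)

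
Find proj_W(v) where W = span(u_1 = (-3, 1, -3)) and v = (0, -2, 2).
proj_W(v) = (24/19, -8/19, 24/19)

Set up U = [u_1 | ... | u_1] ∈ R^(3×1). The projector onto W = col(U) is P = U (U^T U)^(-1) U^T.
Compute U^T U =
  [19],
and U^T v = (-8).
Solve U^T U · c = U^T v for the coefficients: c = (-8/19). The projection is proj_W(v) = U c.
Check: (v - proj_W(v)) · u_1 = 0  (should be 0).
Result: proj_W(v) = (24/19, -8/19, 24/19).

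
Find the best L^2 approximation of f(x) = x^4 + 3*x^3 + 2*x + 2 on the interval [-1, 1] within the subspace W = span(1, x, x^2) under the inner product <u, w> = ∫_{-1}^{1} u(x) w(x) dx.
g(x) = 6*x^2/7 + 19*x/5 + 67/35

The best approximation g ∈ W is the orthogonal projection of f onto W. Writing g = a_0 + a_1 x + a_2 x^2, the coefficients solve the normal equations G · a = b where
  G_{ij} = <φ_i, φ_j> and b_i = <f, φ_i>, with φ_0 = 1, φ_1 = x, φ_2 = x^2.
G =
  [2, 0, 2/3]
  [0, 2/3, 0]
  [2/3, 0, 2/5],
b = (22/5, 38/15, 34/21).
Solving gives a_0 = 67/35, a_1 = 19/5, a_2 = 6/7, so
  g(x) = 6*x^2/7 + 19*x/5 + 67/35.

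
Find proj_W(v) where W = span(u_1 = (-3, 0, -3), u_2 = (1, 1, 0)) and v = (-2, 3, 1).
proj_W(v) = (0, 1, -1)

Set up U = [u_1 | ... | u_2] ∈ R^(3×2). The projector onto W = col(U) is P = U (U^T U)^(-1) U^T.
Compute U^T U =
  [18, -3]
  [-3, 2],
and U^T v = (3, 1).
Solve U^T U · c = U^T v for the coefficients: c = (1/3, 1). The projection is proj_W(v) = U c.
Check: (v - proj_W(v)) · u_1 = 0  (should be 0).
Check: (v - proj_W(v)) · u_2 = 0  (should be 0).
Result: proj_W(v) = (0, 1, -1).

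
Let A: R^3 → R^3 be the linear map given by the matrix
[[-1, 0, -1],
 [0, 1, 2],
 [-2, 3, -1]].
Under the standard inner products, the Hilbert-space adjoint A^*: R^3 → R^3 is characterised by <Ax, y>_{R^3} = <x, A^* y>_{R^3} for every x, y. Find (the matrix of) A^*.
A^* = A^T =
[[-1, 0, -2],
 [0, 1, 3],
 [-1, 2, -1]]

For real matrices with standard dot products, the defining identity <Ax, y> = <x, A^* y> gives (Ax)^T y = x^T (A^*) y, i.e. x^T A^T y = x^T (A^*) y. Since this holds for all x, y, we must have A^* = A^T. Therefore
A^* =
[[-1, 0, -2],
 [0, 1, 3],
 [-1, 2, -1]].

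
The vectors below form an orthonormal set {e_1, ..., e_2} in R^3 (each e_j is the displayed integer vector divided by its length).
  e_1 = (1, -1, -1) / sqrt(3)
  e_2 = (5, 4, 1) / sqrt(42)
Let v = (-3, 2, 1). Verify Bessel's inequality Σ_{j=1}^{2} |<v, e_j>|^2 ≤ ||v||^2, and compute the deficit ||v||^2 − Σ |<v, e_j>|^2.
Σ |<v, e_j>|^2 = 90/7; ||v||^2 = 14; deficit = 8/7

Write each e_j = u_j / sqrt(<u_j, u_j>) where u_j is the displayed integer vector. Then <v, e_j> = <v, u_j> / sqrt(<u_j, u_j>), so |<v, e_j>|^2 = <v, u_j>^2 / <u_j, u_j>.
Coefficients: <v, e_1> = -6/sqrt(3), <v, e_2> = -6/sqrt(42).
Square and sum: Σ |<v, e_j>|^2 = 90/7.
Compute ||v||^2 = v·v = 14.
Deficit = 14 − 90/7 = 8/7 ≥ 0, confirming Bessel's inequality. (The deficit equals ||v − Σ <v,e_j> e_j||^2, the squared distance from v to span{e_j}.)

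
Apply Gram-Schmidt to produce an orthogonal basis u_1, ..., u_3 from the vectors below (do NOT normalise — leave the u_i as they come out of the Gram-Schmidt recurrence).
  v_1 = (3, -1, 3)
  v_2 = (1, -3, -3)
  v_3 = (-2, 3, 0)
Orthogonal basis:
  u_1 = (3, -1, 3)
  u_2 = (28/19, -60/19, -48/19)
  u_3 = (9/22, 9/22, -3/11)

Apply the Gram-Schmidt recurrence
  u_1 = v_1
  u_i = v_i − Σ_{j<i} ((v_i · u_j) / (u_j · u_j)) · u_j.

Step by step this gives:
  u_1 = (3, -1, 3)
  u_2 = (28/19, -60/19, -48/19)
  u_3 = (9/22, 9/22, -3/11)

Orthogonality check:
  u_2 · u_1 = 0 (should be 0)
  u_3 · u_1 = 0 (should be 0)
  u_3 · u_2 = 0 (should be 0)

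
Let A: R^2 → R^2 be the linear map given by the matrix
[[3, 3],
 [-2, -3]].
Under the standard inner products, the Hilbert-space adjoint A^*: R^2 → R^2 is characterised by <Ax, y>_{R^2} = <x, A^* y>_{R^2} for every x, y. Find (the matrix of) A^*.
A^* = A^T =
[[3, -2],
 [3, -3]]

For real matrices with standard dot products, the defining identity <Ax, y> = <x, A^* y> gives (Ax)^T y = x^T (A^*) y, i.e. x^T A^T y = x^T (A^*) y. Since this holds for all x, y, we must have A^* = A^T. Therefore
A^* =
[[3, -2],
 [3, -3]].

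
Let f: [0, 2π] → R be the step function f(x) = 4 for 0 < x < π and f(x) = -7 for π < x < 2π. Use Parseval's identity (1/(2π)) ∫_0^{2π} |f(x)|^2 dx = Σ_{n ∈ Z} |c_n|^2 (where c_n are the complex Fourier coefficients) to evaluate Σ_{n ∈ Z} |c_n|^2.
Σ |c_n|^2 = 65/2

Parseval equates the L^2 energy of f (normalised by 1/(2π)) with the ℓ^2 sum of its Fourier coefficients: (1/(2π)) ∫_0^{2π} |f|^2 = Σ |c_n|^2.
Compute the left side: (1/(2π)) [∫_0^π 4^2 dx + ∫_π^{2π} (-7)^2 dx] = (1/(2π)) · (16π + 49π) = (16 + 49)/2 = 65/2.
So Σ_{n ∈ Z} |c_n|^2 = 65/2.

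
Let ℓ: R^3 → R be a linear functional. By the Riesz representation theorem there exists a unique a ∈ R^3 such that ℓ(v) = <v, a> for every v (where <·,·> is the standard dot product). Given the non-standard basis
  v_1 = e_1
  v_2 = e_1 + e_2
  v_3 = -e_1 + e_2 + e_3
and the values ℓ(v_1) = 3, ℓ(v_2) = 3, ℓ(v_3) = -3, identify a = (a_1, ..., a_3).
a = (3, 0, 0)

Write a = (a_1, ..., a_3) in the standard basis. For each basis vector v_i, ℓ(v_i) = <v_i, a> is a linear equation in the a_j's. Collect the n equations into a matrix system V a = ℓ, where row i of V is v_i (expressed in the standard basis). Since V is invertible (lower-triangular with 1s on the diagonal, up to permutation), solve by back-substitution:
  V =
[[1, 0, 0],
 [1, 1, 0],
 [-1, 1, 1]]
  V a = (3, 3, -3)
Solving gives a = (3, 0, 0).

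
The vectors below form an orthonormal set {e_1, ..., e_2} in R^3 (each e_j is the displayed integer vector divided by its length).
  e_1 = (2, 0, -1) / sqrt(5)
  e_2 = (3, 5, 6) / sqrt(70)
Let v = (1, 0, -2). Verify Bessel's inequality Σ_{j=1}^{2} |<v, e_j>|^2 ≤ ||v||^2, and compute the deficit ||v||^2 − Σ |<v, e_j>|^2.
Σ |<v, e_j>|^2 = 61/14; ||v||^2 = 5; deficit = 9/14

Write each e_j = u_j / sqrt(<u_j, u_j>) where u_j is the displayed integer vector. Then <v, e_j> = <v, u_j> / sqrt(<u_j, u_j>), so |<v, e_j>|^2 = <v, u_j>^2 / <u_j, u_j>.
Coefficients: <v, e_1> = 4/sqrt(5), <v, e_2> = -9/sqrt(70).
Square and sum: Σ |<v, e_j>|^2 = 61/14.
Compute ||v||^2 = v·v = 5.
Deficit = 5 − 61/14 = 9/14 ≥ 0, confirming Bessel's inequality. (The deficit equals ||v − Σ <v,e_j> e_j||^2, the squared distance from v to span{e_j}.)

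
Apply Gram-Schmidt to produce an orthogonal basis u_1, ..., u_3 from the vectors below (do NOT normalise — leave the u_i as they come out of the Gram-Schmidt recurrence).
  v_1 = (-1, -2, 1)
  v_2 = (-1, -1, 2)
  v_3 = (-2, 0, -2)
Orthogonal basis:
  u_1 = (-1, -2, 1)
  u_2 = (-1/6, 2/3, 7/6)
  u_3 = (-24/11, 8/11, -8/11)

Apply the Gram-Schmidt recurrence
  u_1 = v_1
  u_i = v_i − Σ_{j<i} ((v_i · u_j) / (u_j · u_j)) · u_j.

Step by step this gives:
  u_1 = (-1, -2, 1)
  u_2 = (-1/6, 2/3, 7/6)
  u_3 = (-24/11, 8/11, -8/11)

Orthogonality check:
  u_2 · u_1 = 0 (should be 0)
  u_3 · u_1 = 0 (should be 0)
  u_3 · u_2 = 0 (should be 0)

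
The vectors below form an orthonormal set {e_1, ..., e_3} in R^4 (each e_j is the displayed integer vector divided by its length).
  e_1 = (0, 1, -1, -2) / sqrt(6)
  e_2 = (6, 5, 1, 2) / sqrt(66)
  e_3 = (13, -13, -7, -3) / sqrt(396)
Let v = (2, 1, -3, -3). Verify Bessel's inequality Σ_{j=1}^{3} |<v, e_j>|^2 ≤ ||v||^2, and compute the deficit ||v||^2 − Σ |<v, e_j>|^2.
Σ |<v, e_j>|^2 = 803/36; ||v||^2 = 23; deficit = 25/36

Write each e_j = u_j / sqrt(<u_j, u_j>) where u_j is the displayed integer vector. Then <v, e_j> = <v, u_j> / sqrt(<u_j, u_j>), so |<v, e_j>|^2 = <v, u_j>^2 / <u_j, u_j>.
Coefficients: <v, e_1> = 10/sqrt(6), <v, e_2> = 8/sqrt(66), <v, e_3> = 43/sqrt(396).
Square and sum: Σ |<v, e_j>|^2 = 803/36.
Compute ||v||^2 = v·v = 23.
Deficit = 23 − 803/36 = 25/36 ≥ 0, confirming Bessel's inequality. (The deficit equals ||v − Σ <v,e_j> e_j||^2, the squared distance from v to span{e_j}.)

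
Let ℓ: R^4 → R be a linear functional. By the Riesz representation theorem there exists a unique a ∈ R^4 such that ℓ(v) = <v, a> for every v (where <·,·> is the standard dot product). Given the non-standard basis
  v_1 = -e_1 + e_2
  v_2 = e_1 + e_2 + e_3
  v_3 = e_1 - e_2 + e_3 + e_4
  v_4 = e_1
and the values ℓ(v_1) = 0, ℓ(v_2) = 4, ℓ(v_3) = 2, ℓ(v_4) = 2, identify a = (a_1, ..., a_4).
a = (2, 2, 0, 2)

Write a = (a_1, ..., a_4) in the standard basis. For each basis vector v_i, ℓ(v_i) = <v_i, a> is a linear equation in the a_j's. Collect the n equations into a matrix system V a = ℓ, where row i of V is v_i (expressed in the standard basis). Since V is invertible (lower-triangular with 1s on the diagonal, up to permutation), solve by back-substitution:
  V =
[[-1, 1, 0, 0],
 [1, 1, 1, 0],
 [1, -1, 1, 1],
 [1, 0, 0, 0]]
  V a = (0, 4, 2, 2)
Solving gives a = (2, 2, 0, 2).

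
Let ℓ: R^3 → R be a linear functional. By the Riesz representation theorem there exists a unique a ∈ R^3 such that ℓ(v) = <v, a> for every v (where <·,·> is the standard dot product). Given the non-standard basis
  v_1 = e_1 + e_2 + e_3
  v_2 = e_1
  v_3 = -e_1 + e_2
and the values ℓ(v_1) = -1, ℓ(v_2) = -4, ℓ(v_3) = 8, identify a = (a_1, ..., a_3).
a = (-4, 4, -1)

Write a = (a_1, ..., a_3) in the standard basis. For each basis vector v_i, ℓ(v_i) = <v_i, a> is a linear equation in the a_j's. Collect the n equations into a matrix system V a = ℓ, where row i of V is v_i (expressed in the standard basis). Since V is invertible (lower-triangular with 1s on the diagonal, up to permutation), solve by back-substitution:
  V =
[[1, 1, 1],
 [1, 0, 0],
 [-1, 1, 0]]
  V a = (-1, -4, 8)
Solving gives a = (-4, 4, -1).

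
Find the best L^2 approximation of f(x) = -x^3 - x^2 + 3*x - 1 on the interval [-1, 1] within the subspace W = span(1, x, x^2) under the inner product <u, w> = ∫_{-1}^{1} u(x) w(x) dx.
g(x) = -x^2 + 12*x/5 - 1

The best approximation g ∈ W is the orthogonal projection of f onto W. Writing g = a_0 + a_1 x + a_2 x^2, the coefficients solve the normal equations G · a = b where
  G_{ij} = <φ_i, φ_j> and b_i = <f, φ_i>, with φ_0 = 1, φ_1 = x, φ_2 = x^2.
G =
  [2, 0, 2/3]
  [0, 2/3, 0]
  [2/3, 0, 2/5],
b = (-8/3, 8/5, -16/15).
Solving gives a_0 = -1, a_1 = 12/5, a_2 = -1, so
  g(x) = -x^2 + 12*x/5 - 1.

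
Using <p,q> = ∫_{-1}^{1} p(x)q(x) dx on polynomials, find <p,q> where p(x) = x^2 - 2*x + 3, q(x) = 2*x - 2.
<p,q> = -16

Expand the product: p(x)·q(x) = 2*x^3 - 6*x^2 + 10*x - 6.
∫_{-1}^{1} of each monomial x^k gives [2/(k+1) if k even, 0 if k odd]. Integrating term-by-term (or equivalently evaluating the antiderivative F(x) = x^4/2 - 2*x^3 + 5*x^2 - 6*x at the endpoints):
  F(1) − F(−1) = -5/2 − (27/2) = -16.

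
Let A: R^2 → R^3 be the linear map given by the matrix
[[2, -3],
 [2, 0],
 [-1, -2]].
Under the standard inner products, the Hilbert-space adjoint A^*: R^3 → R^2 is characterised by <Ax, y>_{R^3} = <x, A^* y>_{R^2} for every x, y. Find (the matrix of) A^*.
A^* = A^T =
[[2, 2, -1],
 [-3, 0, -2]]

For real matrices with standard dot products, the defining identity <Ax, y> = <x, A^* y> gives (Ax)^T y = x^T (A^*) y, i.e. x^T A^T y = x^T (A^*) y. Since this holds for all x, y, we must have A^* = A^T. Therefore
A^* =
[[2, 2, -1],
 [-3, 0, -2]].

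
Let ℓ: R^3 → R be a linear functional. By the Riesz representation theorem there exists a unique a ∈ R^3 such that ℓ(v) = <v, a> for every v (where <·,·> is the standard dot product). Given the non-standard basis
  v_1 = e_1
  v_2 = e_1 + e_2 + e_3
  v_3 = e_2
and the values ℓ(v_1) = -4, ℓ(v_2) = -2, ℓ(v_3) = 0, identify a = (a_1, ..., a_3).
a = (-4, 0, 2)

Write a = (a_1, ..., a_3) in the standard basis. For each basis vector v_i, ℓ(v_i) = <v_i, a> is a linear equation in the a_j's. Collect the n equations into a matrix system V a = ℓ, where row i of V is v_i (expressed in the standard basis). Since V is invertible (lower-triangular with 1s on the diagonal, up to permutation), solve by back-substitution:
  V =
[[1, 0, 0],
 [1, 1, 1],
 [0, 1, 0]]
  V a = (-4, -2, 0)
Solving gives a = (-4, 0, 2).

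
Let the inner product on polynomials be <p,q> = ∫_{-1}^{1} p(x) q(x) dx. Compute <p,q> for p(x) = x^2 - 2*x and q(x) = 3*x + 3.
<p,q> = -2

Expand the product: p(x)·q(x) = 3*x^3 - 3*x^2 - 6*x.
∫_{-1}^{1} of each monomial x^k gives [2/(k+1) if k even, 0 if k odd]. Integrating term-by-term (or equivalently evaluating the antiderivative F(x) = 3*x^4/4 - x^3 - 3*x^2 at the endpoints):
  F(1) − F(−1) = -13/4 − (-5/4) = -2.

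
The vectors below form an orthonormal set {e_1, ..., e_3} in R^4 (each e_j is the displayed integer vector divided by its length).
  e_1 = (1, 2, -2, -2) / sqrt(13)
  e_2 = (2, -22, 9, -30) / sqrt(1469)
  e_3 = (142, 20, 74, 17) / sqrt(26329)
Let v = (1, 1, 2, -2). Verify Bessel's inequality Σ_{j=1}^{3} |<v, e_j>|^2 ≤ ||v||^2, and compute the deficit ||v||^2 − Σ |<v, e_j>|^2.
Σ |<v, e_j>|^2 = 1369/233; ||v||^2 = 10; deficit = 961/233

Write each e_j = u_j / sqrt(<u_j, u_j>) where u_j is the displayed integer vector. Then <v, e_j> = <v, u_j> / sqrt(<u_j, u_j>), so |<v, e_j>|^2 = <v, u_j>^2 / <u_j, u_j>.
Coefficients: <v, e_1> = 3/sqrt(13), <v, e_2> = 58/sqrt(1469), <v, e_3> = 276/sqrt(26329).
Square and sum: Σ |<v, e_j>|^2 = 1369/233.
Compute ||v||^2 = v·v = 10.
Deficit = 10 − 1369/233 = 961/233 ≥ 0, confirming Bessel's inequality. (The deficit equals ||v − Σ <v,e_j> e_j||^2, the squared distance from v to span{e_j}.)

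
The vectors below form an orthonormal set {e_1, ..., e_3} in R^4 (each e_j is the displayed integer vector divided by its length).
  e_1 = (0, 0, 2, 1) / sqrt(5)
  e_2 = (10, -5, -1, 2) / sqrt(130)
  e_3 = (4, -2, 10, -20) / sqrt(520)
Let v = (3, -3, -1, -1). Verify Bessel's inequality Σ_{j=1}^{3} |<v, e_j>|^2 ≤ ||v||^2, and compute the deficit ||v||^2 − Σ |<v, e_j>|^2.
Σ |<v, e_j>|^2 = 91/5; ||v||^2 = 20; deficit = 9/5

Write each e_j = u_j / sqrt(<u_j, u_j>) where u_j is the displayed integer vector. Then <v, e_j> = <v, u_j> / sqrt(<u_j, u_j>), so |<v, e_j>|^2 = <v, u_j>^2 / <u_j, u_j>.
Coefficients: <v, e_1> = -3/sqrt(5), <v, e_2> = 44/sqrt(130), <v, e_3> = 28/sqrt(520).
Square and sum: Σ |<v, e_j>|^2 = 91/5.
Compute ||v||^2 = v·v = 20.
Deficit = 20 − 91/5 = 9/5 ≥ 0, confirming Bessel's inequality. (The deficit equals ||v − Σ <v,e_j> e_j||^2, the squared distance from v to span{e_j}.)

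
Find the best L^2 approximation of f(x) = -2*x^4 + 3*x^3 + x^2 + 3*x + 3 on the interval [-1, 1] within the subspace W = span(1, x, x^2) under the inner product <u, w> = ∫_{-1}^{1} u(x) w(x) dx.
g(x) = -5*x^2/7 + 24*x/5 + 111/35

The best approximation g ∈ W is the orthogonal projection of f onto W. Writing g = a_0 + a_1 x + a_2 x^2, the coefficients solve the normal equations G · a = b where
  G_{ij} = <φ_i, φ_j> and b_i = <f, φ_i>, with φ_0 = 1, φ_1 = x, φ_2 = x^2.
G =
  [2, 0, 2/3]
  [0, 2/3, 0]
  [2/3, 0, 2/5],
b = (88/15, 16/5, 64/35).
Solving gives a_0 = 111/35, a_1 = 24/5, a_2 = -5/7, so
  g(x) = -5*x^2/7 + 24*x/5 + 111/35.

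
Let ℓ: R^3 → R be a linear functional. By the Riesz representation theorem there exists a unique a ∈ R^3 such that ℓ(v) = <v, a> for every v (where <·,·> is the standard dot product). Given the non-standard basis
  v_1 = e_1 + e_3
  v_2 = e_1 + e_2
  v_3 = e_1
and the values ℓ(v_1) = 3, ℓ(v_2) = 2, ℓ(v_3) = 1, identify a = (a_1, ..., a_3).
a = (1, 1, 2)

Write a = (a_1, ..., a_3) in the standard basis. For each basis vector v_i, ℓ(v_i) = <v_i, a> is a linear equation in the a_j's. Collect the n equations into a matrix system V a = ℓ, where row i of V is v_i (expressed in the standard basis). Since V is invertible (lower-triangular with 1s on the diagonal, up to permutation), solve by back-substitution:
  V =
[[1, 0, 1],
 [1, 1, 0],
 [1, 0, 0]]
  V a = (3, 2, 1)
Solving gives a = (1, 1, 2).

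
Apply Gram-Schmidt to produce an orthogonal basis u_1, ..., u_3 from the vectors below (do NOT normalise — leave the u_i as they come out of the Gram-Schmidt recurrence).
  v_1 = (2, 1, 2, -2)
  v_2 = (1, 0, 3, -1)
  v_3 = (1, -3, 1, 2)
Orthogonal basis:
  u_1 = (2, 1, 2, -2)
  u_2 = (-7/13, -10/13, 19/13, 7/13)
  u_3 = (93/43, -76/43, -19/43, 36/43)

Apply the Gram-Schmidt recurrence
  u_1 = v_1
  u_i = v_i − Σ_{j<i} ((v_i · u_j) / (u_j · u_j)) · u_j.

Step by step this gives:
  u_1 = (2, 1, 2, -2)
  u_2 = (-7/13, -10/13, 19/13, 7/13)
  u_3 = (93/43, -76/43, -19/43, 36/43)

Orthogonality check:
  u_2 · u_1 = 0 (should be 0)
  u_3 · u_1 = 0 (should be 0)
  u_3 · u_2 = 0 (should be 0)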